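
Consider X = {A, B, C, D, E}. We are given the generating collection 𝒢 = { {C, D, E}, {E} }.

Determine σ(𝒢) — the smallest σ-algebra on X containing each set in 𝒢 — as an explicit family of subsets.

|σ(𝒢)| = 8.  σ(𝒢) = { {}, {E}, {A, B}, {C, D}, {A, B, E}, {C, D, E}, {A, B, C, D}, X }

Working:
Seed the family with 𝒢 together with ∅ and X: { {}, {E}, {C, D, E}, X }.
Round 1 (2 new):
  {A, B}  = complement {C, D, E}
  {A, B, C, D}  = complement {E}
Round 2. New:
  {A, B, E}  = {A, B} ∪ {E}
Round 3: 1 new —
  {C, D}  = complement {A, B, E}
Round 4: closed — nothing new.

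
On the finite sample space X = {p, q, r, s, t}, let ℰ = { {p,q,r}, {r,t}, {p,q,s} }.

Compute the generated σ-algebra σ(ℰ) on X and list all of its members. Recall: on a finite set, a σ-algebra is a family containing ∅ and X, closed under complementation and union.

σ(ℰ) (16 sets): { {}, {r}, {s}, {t}, {p,q}, {r,s}, {r,t}, {s,t}, {p,q,r}, {p,q,s}, {p,q,t}, {r,s,t}, {p,q,r,s}, {p,q,r,t}, {p,q,s,t}, X }

Working:
Start: ℰ ∪ {∅, X} = { {}, {r,t}, {p,q,r}, {p,q,s}, X }.
Pass 1: 3 new —
  {s,t}  = complement {p,q,r}
  {p,q,r,s}  = {p,q,r} ∪ {p,q,s}
  {p,q,r,t}  = {p,q,r} ∪ {r,t}
Pass 2: +4 →
  {s}  = complement {p,q,r,t}
  {t}  = complement {p,q,r,s}
  {r,s,t}  = {s,t} ∪ {r,t}
  {p,q,s,t}  = {s,t} ∪ {p,q,s}
Pass 3. New:
  {r}  = complement {p,q,s,t}
  {p,q}  = complement {r,s,t}
Pass 4: +2 →
  {r,s}  = {r} ∪ {s}
  {p,q,t}  = {p,q} ∪ {t}
Pass 5 adds nothing — fixpoint reached.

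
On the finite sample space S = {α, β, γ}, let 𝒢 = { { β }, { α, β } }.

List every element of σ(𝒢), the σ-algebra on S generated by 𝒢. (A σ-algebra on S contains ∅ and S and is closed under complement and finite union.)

Take S₀ = 𝒢 ∪ {∅, S} = { {}, { β }, { α, β }, S }.
Pass 1: 2 new —
  { γ }  = { α, β }ᶜ
  { α, γ }  = { β }ᶜ
  (now 6)
Pass 2: +1 →
  { β, γ }  = { γ } ∪ { β }
  (now 7)
Pass 3: +1 →
  { α }  = { β, γ }ᶜ
  (now 8)
Pass 4 adds nothing — fixpoint reached.

σ(𝒢) = { {}, { α }, { β }, { γ }, { α, β }, { α, γ }, { β, γ }, S }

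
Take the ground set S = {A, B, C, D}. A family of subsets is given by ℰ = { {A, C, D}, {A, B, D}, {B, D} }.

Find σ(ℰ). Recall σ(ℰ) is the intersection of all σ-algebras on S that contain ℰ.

σ(ℰ) = { {}, {A}, {B}, {C}, {D}, {A, B}, {A, C}, {A, D}, {B, C}, {B, D}, {C, D}, {A, B, C}, {A, B, D}, {A, C, D}, {B, C, D}, S }

Working:
Start: ℰ ∪ {∅, S} = { {}, {B, D}, {A, B, D}, {A, C, D}, S }.
Step 1. New:
  {B}  = ᶜ of {A, C, D}
  {C}  = ᶜ of {A, B, D}
  {A, C}  = ᶜ of {B, D}
  |family| = 8
Step 2 adds 3:
  {B, C}  = {C} ∪ {B}
  {A, B, C}  = {B} ∪ {A, C}
  {B, C, D}  = {C} ∪ {B, D}
  |family| = 11
Step 3. New:
  {A}  = ᶜ of {B, C, D}
  {D}  = ᶜ of {A, B, C}
  {A, D}  = ᶜ of {B, C}
  |family| = 14
Step 4. New:
  {A, B}  = {B} ∪ {A}
  {C, D}  = {C} ∪ {D}
  |family| = 16
Step 5: closed — nothing new.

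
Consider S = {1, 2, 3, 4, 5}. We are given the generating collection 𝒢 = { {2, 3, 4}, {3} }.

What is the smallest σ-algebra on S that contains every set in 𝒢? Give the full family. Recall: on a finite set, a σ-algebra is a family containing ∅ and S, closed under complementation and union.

Answer: σ(𝒢) = { {}, {3}, {1, 5}, {2, 4}, {1, 3, 5}, {2, 3, 4}, {1, 2, 4, 5}, S }

Trace:
Initial family (4 sets): { {}, {3}, {2, 3, 4}, S }.
Pass 1: +2 →
  {1, 5}  = {2, 3, 4}ᶜ
  {1, 2, 4, 5}  = {3}ᶜ
  [6 total]
Pass 2: 1 new —
  {1, 3, 5}  = {3} ∪ {1, 5}
  [7 total]
Pass 3 adds 1:
  {2, 4}  = {1, 3, 5}ᶜ
  [8 total]
Pass 4: already closed under ᶜ and ∪.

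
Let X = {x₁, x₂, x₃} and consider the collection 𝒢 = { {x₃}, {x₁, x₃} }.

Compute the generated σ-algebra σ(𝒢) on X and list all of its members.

Take S₀ = 𝒢 ∪ {∅, X} = { ∅, {x₃}, {x₁, x₃}, X }.
Step 1 adds 2:
  {x₂}  = ᶜ of {x₁, x₃}
  {x₁, x₂}  = ᶜ of {x₃}
  — 6 sets.
Step 2 adds 1:
  {x₂, x₃}  = {x₃} ∪ {x₂}
  — 7 sets.
Step 3 (1 new):
  {x₁}  = ᶜ of {x₂, x₃}
  — 8 sets.
Step 4: already closed under ᶜ and ∪.

Hence σ(𝒢) has 8 members: { ∅, {x₁}, {x₂}, {x₃}, {x₁, x₂}, {x₁, x₃}, {x₂, x₃}, X }.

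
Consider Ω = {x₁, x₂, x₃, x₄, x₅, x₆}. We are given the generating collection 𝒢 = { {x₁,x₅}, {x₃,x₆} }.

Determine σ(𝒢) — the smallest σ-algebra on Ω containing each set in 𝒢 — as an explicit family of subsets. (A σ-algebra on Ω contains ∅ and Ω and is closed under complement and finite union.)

Answer: σ(𝒢) = { {}, {x₁,x₅}, {x₂,x₄}, {x₃,x₆}, {x₁,x₂,x₄,x₅}, {x₁,x₃,x₅,x₆}, {x₂,x₃,x₄,x₆}, Ω }

Trace:
Begin from { {}, {x₁,x₅}, {x₃,x₆}, Ω } (that is, 𝒢 plus ∅ and Ω).
Step 1. New:
  {x₁,x₂,x₄,x₅}  = ᶜ of {x₃,x₆}
  {x₁,x₃,x₅,x₆}  = {x₃,x₆} ∪ {x₁,x₅}
  {x₂,x₃,x₄,x₆}  = ᶜ of {x₁,x₅}
  |family| = 7
Step 2 adds 1:
  {x₂,x₄}  = ᶜ of {x₁,x₃,x₅,x₆}
  |family| = 8
Step 3 adds nothing — fixpoint reached.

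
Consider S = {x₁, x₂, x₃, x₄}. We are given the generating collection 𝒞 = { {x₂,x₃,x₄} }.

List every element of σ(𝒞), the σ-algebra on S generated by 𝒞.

Initial family (3 sets): { {}, {x₂,x₃,x₄}, S }.
Step 1: 1 new —
  {x₁}  = {x₂,x₃,x₄}ᶜ
  [4 total]
Step 2: closed — nothing new.

Hence σ(𝒞) has 4 members: { {}, {x₁}, {x₂,x₃,x₄}, S }.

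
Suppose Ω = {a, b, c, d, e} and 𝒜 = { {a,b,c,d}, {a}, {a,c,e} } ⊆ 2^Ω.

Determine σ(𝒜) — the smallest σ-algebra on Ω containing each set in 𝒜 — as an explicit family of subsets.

Answer: σ(𝒜) = { ∅, {a}, {c}, {e}, {a,c}, {a,e}, {b,d}, {c,e}, {a,b,d}, {a,c,e}, {b,c,d}, {b,d,e}, {a,b,c,d}, {a,b,d,e}, {b,c,d,e}, Ω }

Working:
Seed the family with 𝒜 together with ∅ and Ω: { ∅, {a}, {a,c,e}, {a,b,c,d}, Ω }.
Pass 1: 3 new —
  {e}  = ᶜ of {a,b,c,d}
  {b,d}  = ᶜ of {a,c,e}
  {b,c,d,e}  = ᶜ of {a}
  — 8 sets.
Pass 2: 3 new —
  {a,e}  = {e} ∪ {a}
  {a,b,d}  = {b,d} ∪ {a}
  {b,d,e}  = {b,d} ∪ {e}
  — 11 sets.
Pass 3 adds 4:
  {a,c}  = ᶜ of {b,d,e}
  {c,e}  = ᶜ of {a,b,d}
  {b,c,d}  = ᶜ of {a,e}
  {a,b,d,e}  = {a,e} ∪ {a,b,d}
  — 15 sets.
Pass 4 adds 1:
  {c}  = ᶜ of {a,b,d,e}
  — 16 sets.
Pass 5: closed — nothing new.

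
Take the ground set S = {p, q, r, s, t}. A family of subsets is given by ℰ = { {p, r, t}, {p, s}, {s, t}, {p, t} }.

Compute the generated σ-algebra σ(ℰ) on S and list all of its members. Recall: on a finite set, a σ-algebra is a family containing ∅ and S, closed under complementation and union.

Seed the family with ℰ together with ∅ and S: { {}, {p, s}, {p, t}, {s, t}, {p, r, t}, S }.
Round 1 (6 new):
  {q, s}  = {p, r, t}ᶜ
  {p, q, r}  = {s, t}ᶜ
  {p, s, t}  = {s, t} ∪ {p, s}
  {q, r, s}  = {p, t}ᶜ
  {q, r, t}  = {p, s}ᶜ
  {p, r, s, t}  = {s, t} ∪ {p, r, t}
  (now 12)
Round 2 adds 8:
  {q}  = {p, r, s, t}ᶜ
  {q, r}  = {p, s, t}ᶜ
  {p, q, s}  = {p, s} ∪ {q, s}
  {q, s, t}  = {s, t} ∪ {q, s}
  {p, q, r, s}  = {p, q, r} ∪ {q, r, s}
  {p, q, r, t}  = {p, q, r} ∪ {p, r, t}
  {p, q, s, t}  = {p, s, t} ∪ {q, s}
  {q, r, s, t}  = {q, r, s} ∪ {s, t}
  (now 20)
Round 3: 7 new —
  {p}  = {q, r, s, t}ᶜ
  {r}  = {p, q, s, t}ᶜ
  {s}  = {p, q, r, t}ᶜ
  {t}  = {p, q, r, s}ᶜ
  {p, r}  = {q, s, t}ᶜ
  {r, t}  = {p, q, s}ᶜ
  {p, q, t}  = {q} ∪ {p, t}
  (now 27)
Round 4 (5 new):
  {p, q}  = {q} ∪ {p}
  {q, t}  = {q} ∪ {t}
  {r, s}  = {p, q, t}ᶜ
  {p, r, s}  = {r} ∪ {p, s}
  {r, s, t}  = {s, t} ∪ {r}
  (now 32)
Round 5: no new sets; the family is a σ-algebra.

Hence σ(ℰ) has 32 members: { {}, {p}, {q}, {r}, {s}, {t}, {p, q}, {p, r}, {p, s}, {p, t}, {q, r}, {q, s}, {q, t}, {r, s}, {r, t}, {s, t}, {p, q, r}, {p, q, s}, {p, q, t}, {p, r, s}, {p, r, t}, {p, s, t}, {q, r, s}, {q, r, t}, {q, s, t}, {r, s, t}, {p, q, r, s}, {p, q, r, t}, {p, q, s, t}, {p, r, s, t}, {q, r, s, t}, S }.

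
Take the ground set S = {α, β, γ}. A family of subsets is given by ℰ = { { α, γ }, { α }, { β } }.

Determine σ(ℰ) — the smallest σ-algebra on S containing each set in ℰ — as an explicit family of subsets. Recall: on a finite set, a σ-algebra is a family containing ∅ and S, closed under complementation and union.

Start: ℰ ∪ {∅, S} = { {  }, { α }, { β }, { α, γ }, S }.
Round 1 adds 2:
  { α, β }  = { β } ∪ { α }
  { β, γ }  = ᶜ of { α }
  (now 7)
Round 2: 1 new —
  { γ }  = ᶜ of { α, β }
  (now 8)
Round 3: no new sets; the family is a σ-algebra.

Hence σ(ℰ) has 8 members: { {  }, { α }, { β }, { γ }, { α, β }, { α, γ }, { β, γ }, S }.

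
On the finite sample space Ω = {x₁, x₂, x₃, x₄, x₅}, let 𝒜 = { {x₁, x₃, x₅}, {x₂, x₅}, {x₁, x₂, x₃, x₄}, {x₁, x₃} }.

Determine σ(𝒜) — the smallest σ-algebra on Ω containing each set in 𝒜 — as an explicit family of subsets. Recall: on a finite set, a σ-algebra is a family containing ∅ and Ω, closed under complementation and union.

Initial family (6 sets): { ∅, {x₁, x₃}, {x₂, x₅}, {x₁, x₃, x₅}, {x₁, x₂, x₃, x₄}, Ω }.
Iteration 1 (5 new):
  {x₅}  = complement {x₁, x₂, x₃, x₄}
  {x₂, x₄}  = complement {x₁, x₃, x₅}
  {x₁, x₃, x₄}  = complement {x₂, x₅}
  {x₂, x₄, x₅}  = complement {x₁, x₃}
  {x₁, x₂, x₃, x₅}  = {x₂, x₅} ∪ {x₁, x₃}
Iteration 2: +2 →
  {x₄}  = complement {x₁, x₂, x₃, x₅}
  {x₁, x₃, x₄, x₅}  = {x₁, x₃, x₅} ∪ {x₁, x₃, x₄}
Iteration 3: +2 →
  {x₂}  = complement {x₁, x₃, x₄, x₅}
  {x₄, x₅}  = {x₄} ∪ {x₅}
Iteration 4. New:
  {x₁, x₂, x₃}  = complement {x₄, x₅}
After Iteration 5 the family is unchanged; done.

σ(𝒜) = { ∅, {x₂}, {x₄}, {x₅}, {x₁, x₃}, {x₂, x₄}, {x₂, x₅}, {x₄, x₅}, {x₁, x₂, x₃}, {x₁, x₃, x₄}, {x₁, x₃, x₅}, {x₂, x₄, x₅}, {x₁, x₂, x₃, x₄}, {x₁, x₂, x₃, x₅}, {x₁, x₃, x₄, x₅}, Ω }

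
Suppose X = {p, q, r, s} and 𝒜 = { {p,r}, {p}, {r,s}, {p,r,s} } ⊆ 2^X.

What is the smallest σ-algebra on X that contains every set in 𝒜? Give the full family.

Initial family (6 sets): { {}, {p}, {p,r}, {r,s}, {p,r,s}, X }.
Step 1 (4 new):
  {q}  = X∖{p,r,s}
  {p,q}  = X∖{r,s}
  {q,s}  = X∖{p,r}
  {q,r,s}  = X∖{p}
  |family| = 10
Step 2: 2 new —
  {p,q,r}  = {p,q} ∪ {p,r}
  {p,q,s}  = {p,q} ∪ {q,s}
  |family| = 12
Step 3: 2 new —
  {r}  = X∖{p,q,s}
  {s}  = X∖{p,q,r}
  |family| = 14
Step 4 adds 2:
  {p,s}  = {s} ∪ {p}
  {q,r}  = {r} ∪ {q}
  |family| = 16
Step 5: closed — nothing new.

|σ(𝒜)| = 16.  σ(𝒜) = { {}, {p}, {q}, {r}, {s}, {p,q}, {p,r}, {p,s}, {q,r}, {q,s}, {r,s}, {p,q,r}, {p,q,s}, {p,r,s}, {q,r,s}, X }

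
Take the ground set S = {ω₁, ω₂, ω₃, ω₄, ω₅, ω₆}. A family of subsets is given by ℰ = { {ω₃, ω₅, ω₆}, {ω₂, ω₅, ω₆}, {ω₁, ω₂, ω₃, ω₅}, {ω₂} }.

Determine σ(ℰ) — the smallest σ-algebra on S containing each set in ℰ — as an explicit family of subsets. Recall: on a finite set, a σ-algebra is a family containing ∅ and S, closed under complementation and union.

|σ(ℰ)| = 64.  σ(ℰ) = { ∅, {ω₁}, {ω₂}, {ω₃}, {ω₄}, {ω₅}, {ω₆}, {ω₁, ω₂}, {ω₁, ω₃}, {ω₁, ω₄}, {ω₁, ω₅}, {ω₁, ω₆}, {ω₂, ω₃}, {ω₂, ω₄}, {ω₂, ω₅}, {ω₂, ω₆}, {ω₃, ω₄}, {ω₃, ω₅}, {ω₃, ω₆}, {ω₄, ω₅}, {ω₄, ω₆}, {ω₅, ω₆}, {ω₁, ω₂, ω₃}, {ω₁, ω₂, ω₄}, {ω₁, ω₂, ω₅}, {ω₁, ω₂, ω₆}, {ω₁, ω₃, ω₄}, {ω₁, ω₃, ω₅}, {ω₁, ω₃, ω₆}, {ω₁, ω₄, ω₅}, {ω₁, ω₄, ω₆}, {ω₁, ω₅, ω₆}, {ω₂, ω₃, ω₄}, {ω₂, ω₃, ω₅}, {ω₂, ω₃, ω₆}, {ω₂, ω₄, ω₅}, {ω₂, ω₄, ω₆}, {ω₂, ω₅, ω₆}, {ω₃, ω₄, ω₅}, {ω₃, ω₄, ω₆}, {ω₃, ω₅, ω₆}, {ω₄, ω₅, ω₆}, {ω₁, ω₂, ω₃, ω₄}, {ω₁, ω₂, ω₃, ω₅}, {ω₁, ω₂, ω₃, ω₆}, {ω₁, ω₂, ω₄, ω₅}, {ω₁, ω₂, ω₄, ω₆}, {ω₁, ω₂, ω₅, ω₆}, {ω₁, ω₃, ω₄, ω₅}, {ω₁, ω₃, ω₄, ω₆}, {ω₁, ω₃, ω₅, ω₆}, {ω₁, ω₄, ω₅, ω₆}, {ω₂, ω₃, ω₄, ω₅}, {ω₂, ω₃, ω₄, ω₆}, {ω₂, ω₃, ω₅, ω₆}, {ω₂, ω₄, ω₅, ω₆}, {ω₃, ω₄, ω₅, ω₆}, {ω₁, ω₂, ω₃, ω₄, ω₅}, {ω₁, ω₂, ω₃, ω₄, ω₆}, {ω₁, ω₂, ω₃, ω₅, ω₆}, {ω₁, ω₂, ω₄, ω₅, ω₆}, {ω₁, ω₃, ω₄, ω₅, ω₆}, {ω₂, ω₃, ω₄, ω₅, ω₆}, S }

Derivation:
Seed the family with ℰ together with ∅ and S: { ∅, {ω₂}, {ω₂, ω₅, ω₆}, {ω₃, ω₅, ω₆}, {ω₁, ω₂, ω₃, ω₅}, S }.
Iteration 1 adds 6:
  {ω₄, ω₆}  = {ω₁, ω₂, ω₃, ω₅}ᶜ
  {ω₁, ω₂, ω₄}  = {ω₃, ω₅, ω₆}ᶜ
  {ω₁, ω₃, ω₄}  = {ω₂, ω₅, ω₆}ᶜ
  {ω₂, ω₃, ω₅, ω₆}  = {ω₃, ω₅, ω₆} ∪ {ω₂}
  {ω₁, ω₂, ω₃, ω₅, ω₆}  = {ω₃, ω₅, ω₆} ∪ {ω₁, ω₂, ω₃, ω₅}
  {ω₁, ω₃, ω₄, ω₅, ω₆}  = {ω₂}ᶜ
  |family| = 12
Iteration 2 (11 new):
  {ω₄}  = {ω₁, ω₂, ω₃, ω₅, ω₆}ᶜ
  {ω₁, ω₄}  = {ω₂, ω₃, ω₅, ω₆}ᶜ
  {ω₂, ω₄, ω₆}  = {ω₂} ∪ {ω₄, ω₆}
  {ω₁, ω₂, ω₃, ω₄}  = {ω₂} ∪ {ω₁, ω₃, ω₄}
  {ω₁, ω₂, ω₄, ω₆}  = {ω₁, ω₂, ω₄} ∪ {ω₄, ω₆}
  {ω₁, ω₃, ω₄, ω₆}  = {ω₁, ω₃, ω₄} ∪ {ω₄, ω₆}
  {ω₂, ω₄, ω₅, ω₆}  = {ω₂, ω₅, ω₆} ∪ {ω₄, ω₆}
  {ω₃, ω₄, ω₅, ω₆}  = {ω₃, ω₅, ω₆} ∪ {ω₄, ω₆}
  {ω₁, ω₂, ω₃, ω₄, ω₅}  = {ω₁, ω₂, ω₄} ∪ {ω₁, ω₂, ω₃, ω₅}
  {ω₁, ω₂, ω₄, ω₅, ω₆}  = {ω₂, ω₅, ω₆} ∪ {ω₁, ω₂, ω₄}
  {ω₂, ω₃, ω₄, ω₅, ω₆}  = {ω₄, ω₆} ∪ {ω₂, ω₃, ω₅, ω₆}
  |family| = 23
Iteration 3: +12 →
  {ω₁}  = {ω₂, ω₃, ω₄, ω₅, ω₆}ᶜ
  {ω₃}  = {ω₁, ω₂, ω₄, ω₅, ω₆}ᶜ
  {ω₆}  = {ω₁, ω₂, ω₃, ω₄, ω₅}ᶜ
  {ω₁, ω₂}  = {ω₃, ω₄, ω₅, ω₆}ᶜ
  {ω₁, ω₃}  = {ω₂, ω₄, ω₅, ω₆}ᶜ
  {ω₂, ω₄}  = {ω₂} ∪ {ω₄}
  {ω₂, ω₅}  = {ω₁, ω₃, ω₄, ω₆}ᶜ
  {ω₃, ω₅}  = {ω₁, ω₂, ω₄, ω₆}ᶜ
  {ω₅, ω₆}  = {ω₁, ω₂, ω₃, ω₄}ᶜ
  {ω₁, ω₃, ω₅}  = {ω₂, ω₄, ω₆}ᶜ
  {ω₁, ω₄, ω₆}  = {ω₁, ω₄} ∪ {ω₄, ω₆}
  {ω₁, ω₂, ω₃, ω₄, ω₆}  = {ω₂, ω₄, ω₆} ∪ {ω₁, ω₃, ω₄}
  |family| = 35
Iteration 4 (24 new):
  {ω₅}  = {ω₁, ω₂, ω₃, ω₄, ω₆}ᶜ
  {ω₁, ω₆}  = {ω₁} ∪ {ω₆}
  {ω₂, ω₃}  = {ω₂} ∪ {ω₃}
  {ω₂, ω₆}  = {ω₂} ∪ {ω₆}
  {ω₃, ω₄}  = {ω₃} ∪ {ω₄}
  {ω₃, ω₆}  = {ω₆} ∪ {ω₃}
  {ω₁, ω₂, ω₃}  = {ω₁, ω₂} ∪ {ω₃}
  {ω₁, ω₂, ω₅}  = {ω₂, ω₅} ∪ {ω₁, ω₂}
  {ω₁, ω₂, ω₆}  = {ω₁, ω₂} ∪ {ω₆}
  {ω₁, ω₃, ω₆}  = {ω₆} ∪ {ω₁, ω₃}
  {ω₁, ω₅, ω₆}  = {ω₅, ω₆} ∪ {ω₁}
  {ω₂, ω₃, ω₄}  = {ω₃} ∪ {ω₂, ω₄}
  {ω₂, ω₃, ω₅}  = {ω₁, ω₄, ω₆}ᶜ
  {ω₂, ω₄, ω₅}  = {ω₂, ω₅} ∪ {ω₄}
  {ω₃, ω₄, ω₅}  = {ω₄} ∪ {ω₃, ω₅}
  {ω₃, ω₄, ω₆}  = {ω₃} ∪ {ω₄, ω₆}
  {ω₄, ω₅, ω₆}  = {ω₅, ω₆} ∪ {ω₄}
  {ω₁, ω₂, ω₄, ω₅}  = {ω₂, ω₅} ∪ {ω₁, ω₂, ω₄}
  {ω₁, ω₂, ω₅, ω₆}  = {ω₅, ω₆} ∪ {ω₁, ω₂}
  {ω₁, ω₃, ω₄, ω₅}  = {ω₁, ω₃, ω₅} ∪ {ω₁, ω₃, ω₄}
  {ω₁, ω₃, ω₅, ω₆}  = {ω₂, ω₄}ᶜ
  {ω₁, ω₄, ω₅, ω₆}  = {ω₅, ω₆} ∪ {ω₁, ω₄, ω₆}
  {ω₂, ω₃, ω₄, ω₅}  = {ω₃, ω₅} ∪ {ω₂, ω₄}
  {ω₂, ω₃, ω₄, ω₆}  = {ω₂, ω₄, ω₆} ∪ {ω₃}
  |family| = 59
Iteration 5. New:
  {ω₁, ω₅}  = {ω₂, ω₃, ω₄, ω₆}ᶜ
  {ω₄, ω₅}  = {ω₅} ∪ {ω₄}
  {ω₁, ω₄, ω₅}  = {ω₁, ω₄} ∪ {ω₅}
  {ω₂, ω₃, ω₆}  = {ω₂} ∪ {ω₃, ω₆}
  {ω₁, ω₂, ω₃, ω₆}  = {ω₁, ω₃, ω₆} ∪ {ω₂}
  |family| = 64
Iteration 6: closed — nothing new.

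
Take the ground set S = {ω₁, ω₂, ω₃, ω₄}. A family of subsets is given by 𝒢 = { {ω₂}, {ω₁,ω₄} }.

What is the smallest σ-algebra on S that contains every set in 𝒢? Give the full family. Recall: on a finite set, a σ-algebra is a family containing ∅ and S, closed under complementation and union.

Take S₀ = 𝒢 ∪ {∅, S} = { ∅, {ω₂}, {ω₁,ω₄}, S }.
Step 1 adds 3:
  {ω₂,ω₃}  = {ω₁,ω₄}ᶜ
  {ω₁,ω₂,ω₄}  = {ω₂} ∪ {ω₁,ω₄}
  {ω₁,ω₃,ω₄}  = {ω₂}ᶜ
  |family| = 7
Step 2: +1 →
  {ω₃}  = {ω₁,ω₂,ω₄}ᶜ
  |family| = 8
Step 3: closed — nothing new.

Hence σ(𝒢) has 8 members: { ∅, {ω₂}, {ω₃}, {ω₁,ω₄}, {ω₂,ω₃}, {ω₁,ω₂,ω₄}, {ω₁,ω₃,ω₄}, S }.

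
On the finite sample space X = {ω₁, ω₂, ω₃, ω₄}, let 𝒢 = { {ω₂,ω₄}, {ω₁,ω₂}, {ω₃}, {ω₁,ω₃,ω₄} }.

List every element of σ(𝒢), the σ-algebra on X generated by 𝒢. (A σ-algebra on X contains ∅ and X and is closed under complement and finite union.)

Begin from { {}, {ω₃}, {ω₁,ω₂}, {ω₂,ω₄}, {ω₁,ω₃,ω₄}, X } (that is, 𝒢 plus ∅ and X).
Pass 1. New:
  {ω₂}  = complement {ω₁,ω₃,ω₄}
  {ω₁,ω₃}  = complement {ω₂,ω₄}
  {ω₃,ω₄}  = complement {ω₁,ω₂}
  {ω₁,ω₂,ω₃}  = {ω₃} ∪ {ω₁,ω₂}
  {ω₁,ω₂,ω₄}  = complement {ω₃}
  {ω₂,ω₃,ω₄}  = {ω₃} ∪ {ω₂,ω₄}
  — 12 sets.
Pass 2. New:
  {ω₁}  = complement {ω₂,ω₃,ω₄}
  {ω₄}  = complement {ω₁,ω₂,ω₃}
  {ω₂,ω₃}  = {ω₂} ∪ {ω₃}
  — 15 sets.
Pass 3. New:
  {ω₁,ω₄}  = complement {ω₂,ω₃}
  — 16 sets.
Pass 4: stable.

Hence σ(𝒢) has 16 members: { {}, {ω₁}, {ω₂}, {ω₃}, {ω₄}, {ω₁,ω₂}, {ω₁,ω₃}, {ω₁,ω₄}, {ω₂,ω₃}, {ω₂,ω₄}, {ω₃,ω₄}, {ω₁,ω₂,ω₃}, {ω₁,ω₂,ω₄}, {ω₁,ω₃,ω₄}, {ω₂,ω₃,ω₄}, X }.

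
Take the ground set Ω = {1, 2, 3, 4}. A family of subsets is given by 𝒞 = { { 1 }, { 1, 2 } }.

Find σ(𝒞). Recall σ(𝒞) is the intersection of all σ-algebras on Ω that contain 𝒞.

Start: 𝒞 ∪ {∅, Ω} = { ∅, { 1 }, { 1, 2 }, Ω }.
Round 1: 2 new —
  { 3, 4 }  = complement { 1, 2 }
  { 2, 3, 4 }  = complement { 1 }
  |family| = 6
Round 2: 1 new —
  { 1, 3, 4 }  = { 3, 4 } ∪ { 1 }
  |family| = 7
Round 3: 1 new —
  { 2 }  = complement { 1, 3, 4 }
  |family| = 8
Round 4: stable.

σ(𝒞) = { ∅, { 1 }, { 2 }, { 1, 2 }, { 3, 4 }, { 1, 3, 4 }, { 2, 3, 4 }, Ω }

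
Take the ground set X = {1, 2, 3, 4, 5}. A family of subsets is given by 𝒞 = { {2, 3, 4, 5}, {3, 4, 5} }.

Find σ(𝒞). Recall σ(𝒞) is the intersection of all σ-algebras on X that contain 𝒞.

σ(𝒞) = { {}, {1}, {2}, {1, 2}, {3, 4, 5}, {1, 3, 4, 5}, {2, 3, 4, 5}, X }

Check:
Seed the family with 𝒞 together with ∅ and X: { {}, {3, 4, 5}, {2, 3, 4, 5}, X }.
Pass 1 (2 new):
  {1}  = complement {2, 3, 4, 5}
  {1, 2}  = complement {3, 4, 5}
  [6 total]
Pass 2 (1 new):
  {1, 3, 4, 5}  = {3, 4, 5} ∪ {1}
  [7 total]
Pass 3 (1 new):
  {2}  = complement {1, 3, 4, 5}
  [8 total]
After Pass 4 the family is unchanged; done.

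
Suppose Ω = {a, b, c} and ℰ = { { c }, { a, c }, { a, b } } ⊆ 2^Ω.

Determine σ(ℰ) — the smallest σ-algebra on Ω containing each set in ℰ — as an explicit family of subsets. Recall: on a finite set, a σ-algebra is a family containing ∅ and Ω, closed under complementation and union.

Start: ℰ ∪ {∅, Ω} = { {  }, { c }, { a, b }, { a, c }, Ω }.
Pass 1 (1 new):
  { b }  = ᶜ of { a, c }
  — 6 sets.
Pass 2 (1 new):
  { b, c }  = { c } ∪ { b }
  — 7 sets.
Pass 3 (1 new):
  { a }  = ᶜ of { b, c }
  — 8 sets.
Pass 4: already closed under ᶜ and ∪.

|σ(ℰ)| = 8.  σ(ℰ) = { {  }, { a }, { b }, { c }, { a, b }, { a, c }, { b, c }, Ω }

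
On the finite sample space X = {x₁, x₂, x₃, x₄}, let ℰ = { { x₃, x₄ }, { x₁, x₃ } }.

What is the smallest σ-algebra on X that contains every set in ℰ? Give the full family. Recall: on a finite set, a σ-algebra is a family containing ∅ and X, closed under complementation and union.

Start: ℰ ∪ {∅, X} = { {  }, { x₁, x₃ }, { x₃, x₄ }, X }.
Pass 1. New:
  { x₁, x₂ }  = complement { x₃, x₄ }
  { x₂, x₄ }  = complement { x₁, x₃ }
  { x₁, x₃, x₄ }  = { x₁, x₃ } ∪ { x₃, x₄ }
  (now 7)
Pass 2 (4 new):
  { x₂ }  = complement { x₁, x₃, x₄ }
  { x₁, x₂, x₃ }  = { x₁, x₂ } ∪ { x₁, x₃ }
  { x₁, x₂, x₄ }  = { x₁, x₂ } ∪ { x₂, x₄ }
  { x₂, x₃, x₄ }  = { x₃, x₄ } ∪ { x₂, x₄ }
  (now 11)
Pass 3 (3 new):
  { x₁ }  = complement { x₂, x₃, x₄ }
  { x₃ }  = complement { x₁, x₂, x₄ }
  { x₄ }  = complement { x₁, x₂, x₃ }
  (now 14)
Pass 4: 2 new —
  { x₁, x₄ }  = { x₄ } ∪ { x₁ }
  { x₂, x₃ }  = { x₃ } ∪ { x₂ }
  (now 16)
Pass 5: already closed under ᶜ and ∪.

Therefore σ(ℰ) = { {  }, { x₁ }, { x₂ }, { x₃ }, { x₄ }, { x₁, x₂ }, { x₁, x₃ }, { x₁, x₄ }, { x₂, x₃ }, { x₂, x₄ }, { x₃, x₄ }, { x₁, x₂, x₃ }, { x₁, x₂, x₄ }, { x₁, x₃, x₄ }, { x₂, x₃, x₄ }, X } (|σ(ℰ)| = 16).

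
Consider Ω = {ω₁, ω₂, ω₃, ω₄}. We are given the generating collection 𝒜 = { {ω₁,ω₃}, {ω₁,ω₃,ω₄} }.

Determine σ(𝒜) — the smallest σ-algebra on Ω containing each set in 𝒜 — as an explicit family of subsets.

Start: 𝒜 ∪ {∅, Ω} = { ∅, {ω₁,ω₃}, {ω₁,ω₃,ω₄}, Ω }.
Pass 1: 2 new —
  {ω₂}  = ᶜ of {ω₁,ω₃,ω₄}
  {ω₂,ω₄}  = ᶜ of {ω₁,ω₃}
Pass 2. New:
  {ω₁,ω₂,ω₃}  = {ω₁,ω₃} ∪ {ω₂}
Pass 3 (1 new):
  {ω₄}  = ᶜ of {ω₁,ω₂,ω₃}
After Pass 4 the family is unchanged; done.

Therefore σ(𝒜) = { ∅, {ω₂}, {ω₄}, {ω₁,ω₃}, {ω₂,ω₄}, {ω₁,ω₂,ω₃}, {ω₁,ω₃,ω₄}, Ω } (|σ(𝒜)| = 8).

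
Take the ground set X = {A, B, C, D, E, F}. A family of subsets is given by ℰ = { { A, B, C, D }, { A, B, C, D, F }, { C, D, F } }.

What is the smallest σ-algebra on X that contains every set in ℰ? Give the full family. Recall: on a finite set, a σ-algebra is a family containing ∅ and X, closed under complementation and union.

|σ(ℰ)| = 16.  σ(ℰ) = { {  }, { E }, { F }, { A, B }, { C, D }, { E, F }, { A, B, E }, { A, B, F }, { C, D, E }, { C, D, F }, { A, B, C, D }, { A, B, E, F }, { C, D, E, F }, { A, B, C, D, E }, { A, B, C, D, F }, X }

Working:
Take S₀ = ℰ ∪ {∅, X} = { {  }, { C, D, F }, { A, B, C, D }, { A, B, C, D, F }, X }.
Step 1. New:
  { E }  = { A, B, C, D, F }ᶜ
  { E, F }  = { A, B, C, D }ᶜ
  { A, B, E }  = { C, D, F }ᶜ
  (now 8)
Step 2: 3 new —
  { A, B, E, F }  = { A, B, E } ∪ { E, F }
  { C, D, E, F }  = { E } ∪ { C, D, F }
  { A, B, C, D, E }  = { E } ∪ { A, B, C, D }
  (now 11)
Step 3: 3 new —
  { F }  = { A, B, C, D, E }ᶜ
  { A, B }  = { C, D, E, F }ᶜ
  { C, D }  = { A, B, E, F }ᶜ
  (now 14)
Step 4. New:
  { A, B, F }  = { A, B } ∪ { F }
  { C, D, E }  = { C, D } ∪ { E }
  (now 16)
Step 5: closed — nothing new.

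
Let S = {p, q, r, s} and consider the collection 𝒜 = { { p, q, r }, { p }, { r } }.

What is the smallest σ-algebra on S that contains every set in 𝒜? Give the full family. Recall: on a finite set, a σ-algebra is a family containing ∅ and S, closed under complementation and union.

Take S₀ = 𝒜 ∪ {∅, S} = { {  }, { p }, { r }, { p, q, r }, S }.
Step 1. New:
  { s }  = { p, q, r }ᶜ
  { p, r }  = { r } ∪ { p }
  { p, q, s }  = { r }ᶜ
  { q, r, s }  = { p }ᶜ
  (now 9)
Step 2: 4 new —
  { p, s }  = { s } ∪ { p }
  { q, s }  = { p, r }ᶜ
  { r, s }  = { r } ∪ { s }
  { p, r, s }  = { p, r } ∪ { s }
  (now 13)
Step 3 (3 new):
  { q }  = { p, r, s }ᶜ
  { p, q }  = { r, s }ᶜ
  { q, r }  = { p, s }ᶜ
  (now 16)
After Step 4 the family is unchanged; done.

σ(𝒜) = { {  }, { p }, { q }, { r }, { s }, { p, q }, { p, r }, { p, s }, { q, r }, { q, s }, { r, s }, { p, q, r }, { p, q, s }, { p, r, s }, { q, r, s }, S }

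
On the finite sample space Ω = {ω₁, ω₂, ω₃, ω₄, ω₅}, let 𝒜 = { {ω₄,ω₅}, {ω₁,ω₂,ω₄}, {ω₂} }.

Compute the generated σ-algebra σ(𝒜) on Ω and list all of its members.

σ(𝒜) (32 sets): { {}, {ω₁}, {ω₂}, {ω₃}, {ω₄}, {ω₅}, {ω₁,ω₂}, {ω₁,ω₃}, {ω₁,ω₄}, {ω₁,ω₅}, {ω₂,ω₃}, {ω₂,ω₄}, {ω₂,ω₅}, {ω₃,ω₄}, {ω₃,ω₅}, {ω₄,ω₅}, {ω₁,ω₂,ω₃}, {ω₁,ω₂,ω₄}, {ω₁,ω₂,ω₅}, {ω₁,ω₃,ω₄}, {ω₁,ω₃,ω₅}, {ω₁,ω₄,ω₅}, {ω₂,ω₃,ω₄}, {ω₂,ω₃,ω₅}, {ω₂,ω₄,ω₅}, {ω₃,ω₄,ω₅}, {ω₁,ω₂,ω₃,ω₄}, {ω₁,ω₂,ω₃,ω₅}, {ω₁,ω₂,ω₄,ω₅}, {ω₁,ω₃,ω₄,ω₅}, {ω₂,ω₃,ω₄,ω₅}, Ω }

Trace:
Begin from { {}, {ω₂}, {ω₄,ω₅}, {ω₁,ω₂,ω₄}, Ω } (that is, 𝒜 plus ∅ and Ω).
Step 1 (5 new):
  {ω₃,ω₅}  = ᶜ of {ω₁,ω₂,ω₄}
  {ω₁,ω₂,ω₃}  = ᶜ of {ω₄,ω₅}
  {ω₂,ω₄,ω₅}  = {ω₄,ω₅} ∪ {ω₂}
  {ω₁,ω₂,ω₄,ω₅}  = {ω₄,ω₅} ∪ {ω₁,ω₂,ω₄}
  {ω₁,ω₃,ω₄,ω₅}  = ᶜ of {ω₂}
  |family| = 10
Step 2 (7 new):
  {ω₃}  = ᶜ of {ω₁,ω₂,ω₄,ω₅}
  {ω₁,ω₃}  = ᶜ of {ω₂,ω₄,ω₅}
  {ω₂,ω₃,ω₅}  = {ω₂} ∪ {ω₃,ω₅}
  {ω₃,ω₄,ω₅}  = {ω₄,ω₅} ∪ {ω₃,ω₅}
  {ω₁,ω₂,ω₃,ω₄}  = {ω₁,ω₂,ω₃} ∪ {ω₁,ω₂,ω₄}
  {ω₁,ω₂,ω₃,ω₅}  = {ω₁,ω₂,ω₃} ∪ {ω₃,ω₅}
  {ω₂,ω₃,ω₄,ω₅}  = {ω₃,ω₅} ∪ {ω₂,ω₄,ω₅}
  |family| = 17
Step 3 (7 new):
  {ω₁}  = ᶜ of {ω₂,ω₃,ω₄,ω₅}
  {ω₄}  = ᶜ of {ω₁,ω₂,ω₃,ω₅}
  {ω₅}  = ᶜ of {ω₁,ω₂,ω₃,ω₄}
  {ω₁,ω₂}  = ᶜ of {ω₃,ω₄,ω₅}
  {ω₁,ω₄}  = ᶜ of {ω₂,ω₃,ω₅}
  {ω₂,ω₃}  = {ω₃} ∪ {ω₂}
  {ω₁,ω₃,ω₅}  = {ω₁,ω₃} ∪ {ω₃,ω₅}
  |family| = 24
Step 4. New:
  {ω₁,ω₅}  = {ω₅} ∪ {ω₁}
  {ω₂,ω₄}  = ᶜ of {ω₁,ω₃,ω₅}
  {ω₂,ω₅}  = {ω₂} ∪ {ω₅}
  {ω₃,ω₄}  = {ω₃} ∪ {ω₄}
  {ω₁,ω₂,ω₅}  = {ω₁,ω₂} ∪ {ω₅}
  {ω₁,ω₃,ω₄}  = {ω₃} ∪ {ω₁,ω₄}
  {ω₁,ω₄,ω₅}  = ᶜ of {ω₂,ω₃}
  {ω₂,ω₃,ω₄}  = {ω₂,ω₃} ∪ {ω₄}
  |family| = 32
Step 5 adds nothing — fixpoint reached.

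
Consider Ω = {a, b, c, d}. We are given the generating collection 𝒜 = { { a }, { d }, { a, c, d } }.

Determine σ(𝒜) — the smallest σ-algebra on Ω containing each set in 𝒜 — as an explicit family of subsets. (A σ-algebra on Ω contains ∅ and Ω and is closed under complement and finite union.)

σ(𝒜) (16 sets): { {}, { a }, { b }, { c }, { d }, { a, b }, { a, c }, { a, d }, { b, c }, { b, d }, { c, d }, { a, b, c }, { a, b, d }, { a, c, d }, { b, c, d }, Ω }

Working:
Begin from { {}, { a }, { d }, { a, c, d }, Ω } (that is, 𝒜 plus ∅ and Ω).
Iteration 1: +4 →
  { b }  = ᶜ of { a, c, d }
  { a, d }  = { d } ∪ { a }
  { a, b, c }  = ᶜ of { d }
  { b, c, d }  = ᶜ of { a }
  [9 total]
Iteration 2: 4 new —
  { a, b }  = { b } ∪ { a }
  { b, c }  = ᶜ of { a, d }
  { b, d }  = { b } ∪ { d }
  { a, b, d }  = { b } ∪ { a, d }
  [13 total]
Iteration 3 adds 3:
  { c }  = ᶜ of { a, b, d }
  { a, c }  = ᶜ of { b, d }
  { c, d }  = ᶜ of { a, b }
  [16 total]
Iteration 4: closed — nothing new.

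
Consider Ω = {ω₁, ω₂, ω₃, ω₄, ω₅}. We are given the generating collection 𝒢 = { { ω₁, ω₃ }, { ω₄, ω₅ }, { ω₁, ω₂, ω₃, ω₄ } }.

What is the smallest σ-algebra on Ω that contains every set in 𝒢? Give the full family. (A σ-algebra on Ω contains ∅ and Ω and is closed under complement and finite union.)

Initial family (5 sets): { {}, { ω₁, ω₃ }, { ω₄, ω₅ }, { ω₁, ω₂, ω₃, ω₄ }, Ω }.
Round 1: 4 new —
  { ω₅ }  = Ω∖{ ω₁, ω₂, ω₃, ω₄ }
  { ω₁, ω₂, ω₃ }  = Ω∖{ ω₄, ω₅ }
  { ω₂, ω₄, ω₅ }  = Ω∖{ ω₁, ω₃ }
  { ω₁, ω₃, ω₄, ω₅ }  = { ω₄, ω₅ } ∪ { ω₁, ω₃ }
  |family| = 9
Round 2: 3 new —
  { ω₂ }  = Ω∖{ ω₁, ω₃, ω₄, ω₅ }
  { ω₁, ω₃, ω₅ }  = { ω₅ } ∪ { ω₁, ω₃ }
  { ω₁, ω₂, ω₃, ω₅ }  = { ω₁, ω₂, ω₃ } ∪ { ω₅ }
  |family| = 12
Round 3 adds 3:
  { ω₄ }  = Ω∖{ ω₁, ω₂, ω₃, ω₅ }
  { ω₂, ω₄ }  = Ω∖{ ω₁, ω₃, ω₅ }
  { ω₂, ω₅ }  = { ω₂ } ∪ { ω₅ }
  |family| = 15
Round 4: 1 new —
  { ω₁, ω₃, ω₄ }  = Ω∖{ ω₂, ω₅ }
  |family| = 16
Round 5: already closed under ᶜ and ∪.

σ(𝒢) = { {}, { ω₂ }, { ω₄ }, { ω₅ }, { ω₁, ω₃ }, { ω₂, ω₄ }, { ω₂, ω₅ }, { ω₄, ω₅ }, { ω₁, ω₂, ω₃ }, { ω₁, ω₃, ω₄ }, { ω₁, ω₃, ω₅ }, { ω₂, ω₄, ω₅ }, { ω₁, ω₂, ω₃, ω₄ }, { ω₁, ω₂, ω₃, ω₅ }, { ω₁, ω₃, ω₄, ω₅ }, Ω }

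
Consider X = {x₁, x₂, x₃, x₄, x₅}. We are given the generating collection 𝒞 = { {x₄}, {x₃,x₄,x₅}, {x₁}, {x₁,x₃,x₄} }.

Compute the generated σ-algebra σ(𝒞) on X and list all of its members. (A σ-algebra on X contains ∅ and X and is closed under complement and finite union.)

Answer: σ(𝒞) = { {}, {x₁}, {x₂}, {x₃}, {x₄}, {x₅}, {x₁,x₂}, {x₁,x₃}, {x₁,x₄}, {x₁,x₅}, {x₂,x₃}, {x₂,x₄}, {x₂,x₅}, {x₃,x₄}, {x₃,x₅}, {x₄,x₅}, {x₁,x₂,x₃}, {x₁,x₂,x₄}, {x₁,x₂,x₅}, {x₁,x₃,x₄}, {x₁,x₃,x₅}, {x₁,x₄,x₅}, {x₂,x₃,x₄}, {x₂,x₃,x₅}, {x₂,x₄,x₅}, {x₃,x₄,x₅}, {x₁,x₂,x₃,x₄}, {x₁,x₂,x₃,x₅}, {x₁,x₂,x₄,x₅}, {x₁,x₃,x₄,x₅}, {x₂,x₃,x₄,x₅}, X }

Derivation:
Start: 𝒞 ∪ {∅, X} = { {}, {x₁}, {x₄}, {x₁,x₃,x₄}, {x₃,x₄,x₅}, X }.
Step 1 adds 6:
  {x₁,x₂}  = X∖{x₃,x₄,x₅}
  {x₁,x₄}  = {x₄} ∪ {x₁}
  {x₂,x₅}  = X∖{x₁,x₃,x₄}
  {x₁,x₂,x₃,x₅}  = X∖{x₄}
  {x₁,x₃,x₄,x₅}  = {x₃,x₄,x₅} ∪ {x₁,x₃,x₄}
  {x₂,x₃,x₄,x₅}  = X∖{x₁}
  (now 12)
Step 2: +7 →
  {x₂}  = X∖{x₁,x₃,x₄,x₅}
  {x₁,x₂,x₄}  = {x₁,x₂} ∪ {x₁,x₄}
  {x₁,x₂,x₅}  = {x₂,x₅} ∪ {x₁,x₂}
  {x₂,x₃,x₅}  = X∖{x₁,x₄}
  {x₂,x₄,x₅}  = {x₂,x₅} ∪ {x₄}
  {x₁,x₂,x₃,x₄}  = {x₁,x₂} ∪ {x₁,x₃,x₄}
  {x₁,x₂,x₄,x₅}  = {x₂,x₅} ∪ {x₁,x₄}
  (now 19)
Step 3: +6 →
  {x₃}  = X∖{x₁,x₂,x₄,x₅}
  {x₅}  = X∖{x₁,x₂,x₃,x₄}
  {x₁,x₃}  = X∖{x₂,x₄,x₅}
  {x₂,x₄}  = {x₂} ∪ {x₄}
  {x₃,x₄}  = X∖{x₁,x₂,x₅}
  {x₃,x₅}  = X∖{x₁,x₂,x₄}
  (now 25)
Step 4 adds 7:
  {x₁,x₅}  = {x₅} ∪ {x₁}
  {x₂,x₃}  = {x₂} ∪ {x₃}
  {x₄,x₅}  = {x₅} ∪ {x₄}
  {x₁,x₂,x₃}  = {x₁,x₂} ∪ {x₃}
  {x₁,x₃,x₅}  = X∖{x₂,x₄}
  {x₁,x₄,x₅}  = {x₅} ∪ {x₁,x₄}
  {x₂,x₃,x₄}  = {x₃,x₄} ∪ {x₂}
  (now 32)
Step 5: stable.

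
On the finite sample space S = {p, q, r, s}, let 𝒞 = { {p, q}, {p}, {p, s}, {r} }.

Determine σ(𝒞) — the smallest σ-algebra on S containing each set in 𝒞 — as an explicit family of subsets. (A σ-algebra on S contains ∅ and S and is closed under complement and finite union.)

Initial family (6 sets): { {}, {p}, {r}, {p, q}, {p, s}, S }.
Iteration 1 (7 new):
  {p, r}  = {r} ∪ {p}
  {q, r}  = S∖{p, s}
  {r, s}  = S∖{p, q}
  {p, q, r}  = {r} ∪ {p, q}
  {p, q, s}  = S∖{r}
  {p, r, s}  = {r} ∪ {p, s}
  {q, r, s}  = S∖{p}
  [13 total]
Iteration 2: 3 new —
  {q}  = S∖{p, r, s}
  {s}  = S∖{p, q, r}
  {q, s}  = S∖{p, r}
  [16 total]
Iteration 3: stable.

Hence σ(𝒞) has 16 members: { {}, {p}, {q}, {r}, {s}, {p, q}, {p, r}, {p, s}, {q, r}, {q, s}, {r, s}, {p, q, r}, {p, q, s}, {p, r, s}, {q, r, s}, S }.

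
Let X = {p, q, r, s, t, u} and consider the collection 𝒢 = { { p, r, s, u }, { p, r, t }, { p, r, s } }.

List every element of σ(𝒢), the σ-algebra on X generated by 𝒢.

Initial family (5 sets): { {  }, { p, r, s }, { p, r, t }, { p, r, s, u }, X }.
Pass 1. New:
  { q, t }  = ᶜ of { p, r, s, u }
  { q, s, u }  = ᶜ of { p, r, t }
  { q, t, u }  = ᶜ of { p, r, s }
  { p, r, s, t }  = { p, r, s } ∪ { p, r, t }
  { p, r, s, t, u }  = { p, r, s, u } ∪ { p, r, t }
  — 10 sets.
Pass 2 (7 new):
  { q }  = ᶜ of { p, r, s, t, u }
  { q, u }  = ᶜ of { p, r, s, t }
  { p, q, r, t }  = { q, t } ∪ { p, r, t }
  { q, s, t, u }  = { q, s, u } ∪ { q, t }
  { p, q, r, s, t }  = { q, t } ∪ { p, r, s }
  { p, q, r, s, u }  = { q, s, u } ∪ { p, r, s }
  { p, q, r, t, u }  = { p, r, t } ∪ { q, t, u }
  — 17 sets.
Pass 3: +6 →
  { s }  = ᶜ of { p, q, r, t, u }
  { t }  = ᶜ of { p, q, r, s, u }
  { u }  = ᶜ of { p, q, r, s, t }
  { p, r }  = ᶜ of { q, s, t, u }
  { s, u }  = ᶜ of { p, q, r, t }
  { p, q, r, s }  = { p, r, s } ∪ { q }
  — 23 sets.
Pass 4. New:
  { q, s }  = { q } ∪ { s }
  { s, t }  = { t } ∪ { s }
  { t, u }  = ᶜ of { p, q, r, s }
  { p, q, r }  = { q } ∪ { p, r }
  { p, r, u }  = { u } ∪ { p, r }
  { q, s, t }  = { q, t } ∪ { s }
  { s, t, u }  = { t } ∪ { s, u }
  { p, q, r, u }  = { q, u } ∪ { p, r }
  { p, r, t, u }  = { p, r, t } ∪ { u }
  — 32 sets.
Pass 5: no new sets; the family is a σ-algebra.

Hence σ(𝒢) has 32 members: { {  }, { q }, { s }, { t }, { u }, { p, r }, { q, s }, { q, t }, { q, u }, { s, t }, { s, u }, { t, u }, { p, q, r }, { p, r, s }, { p, r, t }, { p, r, u }, { q, s, t }, { q, s, u }, { q, t, u }, { s, t, u }, { p, q, r, s }, { p, q, r, t }, { p, q, r, u }, { p, r, s, t }, { p, r, s, u }, { p, r, t, u }, { q, s, t, u }, { p, q, r, s, t }, { p, q, r, s, u }, { p, q, r, t, u }, { p, r, s, t, u }, X }.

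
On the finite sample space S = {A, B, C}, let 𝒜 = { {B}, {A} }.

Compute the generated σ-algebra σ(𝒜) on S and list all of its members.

Take S₀ = 𝒜 ∪ {∅, S} = { {}, {A}, {B}, S }.
Iteration 1. New:
  {A,B}  = {B} ∪ {A}
  {A,C}  = {B}ᶜ
  {B,C}  = {A}ᶜ
Iteration 2: +1 →
  {C}  = {A,B}ᶜ
Iteration 3: already closed under ᶜ and ∪.

|σ(𝒜)| = 8.  σ(𝒜) = { {}, {A}, {B}, {C}, {A,B}, {A,C}, {B,C}, S }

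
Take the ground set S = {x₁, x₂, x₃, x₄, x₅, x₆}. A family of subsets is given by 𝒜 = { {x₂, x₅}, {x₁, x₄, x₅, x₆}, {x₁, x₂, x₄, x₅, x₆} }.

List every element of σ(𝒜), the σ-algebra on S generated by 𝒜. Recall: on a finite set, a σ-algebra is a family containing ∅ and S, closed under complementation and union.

σ(𝒜) (16 sets): { ∅, {x₂}, {x₃}, {x₅}, {x₂, x₃}, {x₂, x₅}, {x₃, x₅}, {x₁, x₄, x₆}, {x₂, x₃, x₅}, {x₁, x₂, x₄, x₆}, {x₁, x₃, x₄, x₆}, {x₁, x₄, x₅, x₆}, {x₁, x₂, x₃, x₄, x₆}, {x₁, x₂, x₄, x₅, x₆}, {x₁, x₃, x₄, x₅, x₆}, S }

Working:
Start: 𝒜 ∪ {∅, S} = { ∅, {x₂, x₅}, {x₁, x₄, x₅, x₆}, {x₁, x₂, x₄, x₅, x₆}, S }.
Pass 1 (3 new):
  {x₃}  = ᶜ of {x₁, x₂, x₄, x₅, x₆}
  {x₂, x₃}  = ᶜ of {x₁, x₄, x₅, x₆}
  {x₁, x₃, x₄, x₆}  = ᶜ of {x₂, x₅}
  |family| = 8
Pass 2 (3 new):
  {x₂, x₃, x₅}  = {x₂, x₅} ∪ {x₃}
  {x₁, x₂, x₃, x₄, x₆}  = {x₂, x₃} ∪ {x₁, x₃, x₄, x₆}
  {x₁, x₃, x₄, x₅, x₆}  = {x₁, x₄, x₅, x₆} ∪ {x₃}
  |family| = 11
Pass 3: 3 new —
  {x₂}  = ᶜ of {x₁, x₃, x₄, x₅, x₆}
  {x₅}  = ᶜ of {x₁, x₂, x₃, x₄, x₆}
  {x₁, x₄, x₆}  = ᶜ of {x₂, x₃, x₅}
  |family| = 14
Pass 4: 2 new —
  {x₃, x₅}  = {x₃} ∪ {x₅}
  {x₁, x₂, x₄, x₆}  = {x₂} ∪ {x₁, x₄, x₆}
  |family| = 16
After Pass 5 the family is unchanged; done.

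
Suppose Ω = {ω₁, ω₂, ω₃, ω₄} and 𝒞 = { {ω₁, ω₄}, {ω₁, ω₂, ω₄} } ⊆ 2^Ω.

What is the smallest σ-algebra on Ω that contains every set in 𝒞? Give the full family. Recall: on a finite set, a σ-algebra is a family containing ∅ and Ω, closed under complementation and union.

σ(𝒞) = { ∅, {ω₂}, {ω₃}, {ω₁, ω₄}, {ω₂, ω₃}, {ω₁, ω₂, ω₄}, {ω₁, ω₃, ω₄}, Ω }

Trace:
Initial family (4 sets): { ∅, {ω₁, ω₄}, {ω₁, ω₂, ω₄}, Ω }.
Round 1. New:
  {ω₃}  = ᶜ of {ω₁, ω₂, ω₄}
  {ω₂, ω₃}  = ᶜ of {ω₁, ω₄}
  — 6 sets.
Round 2 adds 1:
  {ω₁, ω₃, ω₄}  = {ω₃} ∪ {ω₁, ω₄}
  — 7 sets.
Round 3: +1 →
  {ω₂}  = ᶜ of {ω₁, ω₃, ω₄}
  — 8 sets.
Round 4: no new sets; the family is a σ-algebra.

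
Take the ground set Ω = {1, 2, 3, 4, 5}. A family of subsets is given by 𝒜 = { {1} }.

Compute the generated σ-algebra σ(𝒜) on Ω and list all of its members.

σ(𝒜) (4 sets): { {}, {1}, {2,3,4,5}, Ω }

Working:
Initial family (3 sets): { {}, {1}, Ω }.
Step 1. New:
  {2,3,4,5}  = complement {1}
  |family| = 4
Step 2: no new sets; the family is a σ-algebra.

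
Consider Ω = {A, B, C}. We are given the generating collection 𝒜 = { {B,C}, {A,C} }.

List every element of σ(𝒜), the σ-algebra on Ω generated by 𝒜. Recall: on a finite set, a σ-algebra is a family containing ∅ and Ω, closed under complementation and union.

Seed the family with 𝒜 together with ∅ and Ω: { ∅, {A,C}, {B,C}, Ω }.
Step 1. New:
  {A}  = Ω∖{B,C}
  {B}  = Ω∖{A,C}
  |family| = 6
Step 2: +1 →
  {A,B}  = {B} ∪ {A}
  |family| = 7
Step 3. New:
  {C}  = Ω∖{A,B}
  |family| = 8
Step 4 adds nothing — fixpoint reached.

Hence σ(𝒜) has 8 members: { ∅, {A}, {B}, {C}, {A,B}, {A,C}, {B,C}, Ω }.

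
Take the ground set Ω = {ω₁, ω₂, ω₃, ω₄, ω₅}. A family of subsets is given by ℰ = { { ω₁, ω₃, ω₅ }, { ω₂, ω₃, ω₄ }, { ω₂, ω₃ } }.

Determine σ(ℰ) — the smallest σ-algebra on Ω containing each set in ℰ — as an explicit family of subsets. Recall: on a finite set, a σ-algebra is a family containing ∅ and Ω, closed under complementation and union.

Initial family (5 sets): { {}, { ω₂, ω₃ }, { ω₁, ω₃, ω₅ }, { ω₂, ω₃, ω₄ }, Ω }.
Pass 1: 4 new —
  { ω₁, ω₅ }  = ᶜ of { ω₂, ω₃, ω₄ }
  { ω₂, ω₄ }  = ᶜ of { ω₁, ω₃, ω₅ }
  { ω₁, ω₄, ω₅ }  = ᶜ of { ω₂, ω₃ }
  { ω₁, ω₂, ω₃, ω₅ }  = { ω₂, ω₃ } ∪ { ω₁, ω₃, ω₅ }
  — 9 sets.
Pass 2: 3 new —
  { ω₄ }  = ᶜ of { ω₁, ω₂, ω₃, ω₅ }
  { ω₁, ω₂, ω₄, ω₅ }  = { ω₁, ω₄, ω₅ } ∪ { ω₂, ω₄ }
  { ω₁, ω₃, ω₄, ω₅ }  = { ω₁, ω₄, ω₅ } ∪ { ω₁, ω₃, ω₅ }
  — 12 sets.
Pass 3: 2 new —
  { ω₂ }  = ᶜ of { ω₁, ω₃, ω₄, ω₅ }
  { ω₃ }  = ᶜ of { ω₁, ω₂, ω₄, ω₅ }
  — 14 sets.
Pass 4 adds 2:
  { ω₃, ω₄ }  = { ω₃ } ∪ { ω₄ }
  { ω₁, ω₂, ω₅ }  = { ω₁, ω₅ } ∪ { ω₂ }
  — 16 sets.
Pass 5: no new sets; the family is a σ-algebra.

Hence σ(ℰ) has 16 members: { {}, { ω₂ }, { ω₃ }, { ω₄ }, { ω₁, ω₅ }, { ω₂, ω₃ }, { ω₂, ω₄ }, { ω₃, ω₄ }, { ω₁, ω₂, ω₅ }, { ω₁, ω₃, ω₅ }, { ω₁, ω₄, ω₅ }, { ω₂, ω₃, ω₄ }, { ω₁, ω₂, ω₃, ω₅ }, { ω₁, ω₂, ω₄, ω₅ }, { ω₁, ω₃, ω₄, ω₅ }, Ω }.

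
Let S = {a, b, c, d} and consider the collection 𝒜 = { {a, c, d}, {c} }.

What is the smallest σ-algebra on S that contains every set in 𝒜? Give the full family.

σ(𝒜) = { ∅, {b}, {c}, {a, d}, {b, c}, {a, b, d}, {a, c, d}, S }

Working:
Initial family (4 sets): { ∅, {c}, {a, c, d}, S }.
Round 1 adds 2:
  {b}  = complement {a, c, d}
  {a, b, d}  = complement {c}
  [6 total]
Round 2 (1 new):
  {b, c}  = {c} ∪ {b}
  [7 total]
Round 3 adds 1:
  {a, d}  = complement {b, c}
  [8 total]
After Round 4 the family is unchanged; done.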